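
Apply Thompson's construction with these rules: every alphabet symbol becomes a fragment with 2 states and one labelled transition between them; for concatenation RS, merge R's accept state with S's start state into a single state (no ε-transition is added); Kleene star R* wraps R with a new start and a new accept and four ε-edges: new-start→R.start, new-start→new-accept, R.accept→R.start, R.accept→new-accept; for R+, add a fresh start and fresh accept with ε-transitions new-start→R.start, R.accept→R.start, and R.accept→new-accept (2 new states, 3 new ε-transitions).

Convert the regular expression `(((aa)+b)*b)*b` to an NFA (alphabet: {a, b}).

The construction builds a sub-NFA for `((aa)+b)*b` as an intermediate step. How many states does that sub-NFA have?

Fragment for `((aa)+b)*b`:
Each of the 4 symbol leaves contributes a 2-state fragment.
  aa = 3 states
  (aa)+ = 5 states
  (aa)+b = 6 states
  ((aa)+b)* = 8 states
  ((aa)+b)*b = 9 states

9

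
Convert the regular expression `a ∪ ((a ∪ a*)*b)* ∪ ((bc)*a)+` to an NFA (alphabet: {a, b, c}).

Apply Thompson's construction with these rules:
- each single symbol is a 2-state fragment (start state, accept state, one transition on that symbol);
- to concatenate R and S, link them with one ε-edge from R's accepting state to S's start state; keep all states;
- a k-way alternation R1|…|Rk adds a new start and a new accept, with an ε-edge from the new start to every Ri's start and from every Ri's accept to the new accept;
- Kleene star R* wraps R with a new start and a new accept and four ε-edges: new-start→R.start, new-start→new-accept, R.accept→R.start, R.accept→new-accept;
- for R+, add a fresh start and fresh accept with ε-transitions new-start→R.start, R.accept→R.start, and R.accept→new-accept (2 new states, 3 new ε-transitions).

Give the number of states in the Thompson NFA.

28

Per subexpression:
Each of the 7 symbol leaves contributes a 2-state fragment.
  a* : 4 states
  a ∪ a* : 8 states
  (a ∪ a*)* : 10 states
  (a ∪ a*)*b : 12 states
  ((a ∪ a*)*b)* : 14 states
  bc : 4 states
  (bc)* : 6 states
  (bc)*a : 8 states
  ((bc)*a)+ : 10 states
  a ∪ ((a ∪ a*)*b)* ∪ ((bc)*a)+ : 28 states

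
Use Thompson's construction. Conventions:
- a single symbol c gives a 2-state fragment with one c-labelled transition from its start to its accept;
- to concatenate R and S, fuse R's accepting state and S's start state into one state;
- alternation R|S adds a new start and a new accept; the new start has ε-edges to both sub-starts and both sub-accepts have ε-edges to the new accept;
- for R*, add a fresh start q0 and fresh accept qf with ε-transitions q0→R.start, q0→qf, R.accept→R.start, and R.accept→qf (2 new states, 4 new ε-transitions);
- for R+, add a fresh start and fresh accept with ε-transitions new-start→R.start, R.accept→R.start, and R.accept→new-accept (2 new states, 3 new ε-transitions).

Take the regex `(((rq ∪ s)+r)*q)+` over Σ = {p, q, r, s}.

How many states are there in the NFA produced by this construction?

By structural recursion:
Each of the 5 symbol leaves contributes a 2-state fragment.
  rq → 3 states
  rq ∪ s → 7 states
  (rq ∪ s)+ → 9 states
  (rq ∪ s)+r → 10 states
  ((rq ∪ s)+r)* → 12 states
  ((rq ∪ s)+r)*q → 13 states
  (((rq ∪ s)+r)*q)+ → 15 states

15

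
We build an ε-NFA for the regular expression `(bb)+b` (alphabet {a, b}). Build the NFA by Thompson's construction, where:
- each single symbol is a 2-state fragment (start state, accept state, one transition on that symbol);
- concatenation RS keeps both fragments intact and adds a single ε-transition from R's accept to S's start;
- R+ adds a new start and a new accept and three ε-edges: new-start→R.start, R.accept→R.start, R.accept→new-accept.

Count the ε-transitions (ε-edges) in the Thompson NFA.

Building bottom-up:
Each of the 3 symbol leaves contributes 0 ε-transitions.
  bb → 1 ε-transition
  (bb)+ → 4 ε-transitions
  (bb)+b → 5 ε-transitions

5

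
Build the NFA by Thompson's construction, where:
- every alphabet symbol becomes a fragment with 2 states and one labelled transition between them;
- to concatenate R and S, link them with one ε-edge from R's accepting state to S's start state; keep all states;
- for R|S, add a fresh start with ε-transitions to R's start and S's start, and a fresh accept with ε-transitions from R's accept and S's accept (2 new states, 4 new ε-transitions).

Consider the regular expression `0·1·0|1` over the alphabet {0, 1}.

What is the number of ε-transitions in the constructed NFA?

6

Building bottom-up:
Each of the 4 symbol leaves contributes 0 ε-transitions.
  0·1·0 = 2 ε-transitions
  0·1·0|1 = 6 ε-transitions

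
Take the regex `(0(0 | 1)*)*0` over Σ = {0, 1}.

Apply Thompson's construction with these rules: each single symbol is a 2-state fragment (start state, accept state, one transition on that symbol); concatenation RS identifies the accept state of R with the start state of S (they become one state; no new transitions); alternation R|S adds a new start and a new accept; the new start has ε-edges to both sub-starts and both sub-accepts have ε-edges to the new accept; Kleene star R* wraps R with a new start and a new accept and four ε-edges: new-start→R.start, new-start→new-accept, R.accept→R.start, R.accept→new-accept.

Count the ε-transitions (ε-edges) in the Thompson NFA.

Bottom-up over the parse tree:
Each of the 4 symbol leaves contributes 0 ε-transitions.
  0 | 1 = 4 ε-transitions
  (0 | 1)* = 8 ε-transitions
  0(0 | 1)* = 8 ε-transitions
  (0(0 | 1)*)* = 12 ε-transitions
  (0(0 | 1)*)*0 = 12 ε-transitions

12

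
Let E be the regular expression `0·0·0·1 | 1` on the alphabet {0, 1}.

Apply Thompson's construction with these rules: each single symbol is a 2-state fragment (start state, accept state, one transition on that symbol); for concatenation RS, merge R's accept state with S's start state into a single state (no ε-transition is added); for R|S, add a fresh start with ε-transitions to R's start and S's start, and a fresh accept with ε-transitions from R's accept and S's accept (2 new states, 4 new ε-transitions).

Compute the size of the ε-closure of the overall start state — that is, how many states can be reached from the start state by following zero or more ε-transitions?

Work bottom-up. For each fragment F, track |ε-closure(F.start)| and whether F's accept lies in that closure (i.e. whether F accepts ε). A single-symbol fragment has closure size 1 and does not accept ε.
  0·0·0·1 — same as the first factor's closure: |closure| = 1
  0·0·0·1 | 1 — new start ε-reaches every alternative's start; none of them accept ε, so the new accept is not reached: |closure| = 1 + 1 + 1 = 3

3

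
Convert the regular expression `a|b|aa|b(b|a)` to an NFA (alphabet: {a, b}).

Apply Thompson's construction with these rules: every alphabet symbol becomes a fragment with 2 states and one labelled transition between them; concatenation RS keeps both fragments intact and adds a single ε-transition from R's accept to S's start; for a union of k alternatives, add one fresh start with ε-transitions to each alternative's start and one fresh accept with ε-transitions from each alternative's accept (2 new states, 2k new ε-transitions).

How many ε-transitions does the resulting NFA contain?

Bottom-up over the parse tree:
Each of the 7 symbol leaves contributes 0 ε-transitions.
  aa : 1 ε-transition
  b|a : 4 ε-transitions
  b(b|a) : 5 ε-transitions
  a|b|aa|b(b|a) : 14 ε-transitions

14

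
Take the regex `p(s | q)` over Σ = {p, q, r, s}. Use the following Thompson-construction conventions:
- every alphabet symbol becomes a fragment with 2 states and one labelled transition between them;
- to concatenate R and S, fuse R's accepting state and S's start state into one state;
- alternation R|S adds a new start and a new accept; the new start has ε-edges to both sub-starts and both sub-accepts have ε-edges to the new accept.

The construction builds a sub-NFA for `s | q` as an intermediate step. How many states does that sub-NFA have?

6

Fragment for `s | q`:
Each of the 2 symbol leaves contributes a 2-state fragment.
  s | q → 6 states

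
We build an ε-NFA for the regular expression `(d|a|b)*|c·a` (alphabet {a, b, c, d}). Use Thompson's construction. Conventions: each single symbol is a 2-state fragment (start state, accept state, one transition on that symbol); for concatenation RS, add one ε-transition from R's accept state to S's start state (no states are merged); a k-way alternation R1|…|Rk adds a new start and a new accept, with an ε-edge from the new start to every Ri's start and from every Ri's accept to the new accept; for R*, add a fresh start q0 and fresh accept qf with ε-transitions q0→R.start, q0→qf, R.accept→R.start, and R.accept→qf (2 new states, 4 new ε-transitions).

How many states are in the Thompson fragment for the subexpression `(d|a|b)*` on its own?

10

Fragment for `(d|a|b)*`:
Each of the 3 symbol leaves contributes a 2-state fragment.
  d|a|b = 8 states
  (d|a|b)* = 10 states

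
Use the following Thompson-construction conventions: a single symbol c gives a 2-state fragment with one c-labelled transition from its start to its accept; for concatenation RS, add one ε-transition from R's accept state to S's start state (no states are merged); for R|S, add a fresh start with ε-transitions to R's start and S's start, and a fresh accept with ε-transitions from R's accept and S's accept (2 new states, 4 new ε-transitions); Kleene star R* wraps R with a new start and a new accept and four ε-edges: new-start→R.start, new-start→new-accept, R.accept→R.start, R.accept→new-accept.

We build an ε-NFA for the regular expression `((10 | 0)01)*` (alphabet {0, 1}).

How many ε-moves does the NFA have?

Bottom-up over the parse tree:
Each of the 5 symbol leaves contributes 0 ε-transitions.
  10 → 1 ε-transition
  10 | 0 → 5 ε-transitions
  (10 | 0)01 → 7 ε-transitions
  ((10 | 0)01)* → 11 ε-transitions

11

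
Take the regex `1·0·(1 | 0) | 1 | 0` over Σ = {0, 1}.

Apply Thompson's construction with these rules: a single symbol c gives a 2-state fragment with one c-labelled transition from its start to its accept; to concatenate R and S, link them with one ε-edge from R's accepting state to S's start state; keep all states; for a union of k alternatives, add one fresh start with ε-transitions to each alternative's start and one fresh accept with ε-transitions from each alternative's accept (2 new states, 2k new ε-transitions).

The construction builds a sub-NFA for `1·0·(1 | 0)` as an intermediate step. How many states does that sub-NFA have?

Fragment for `1·0·(1 | 0)`:
Each of the 4 symbol leaves contributes a 2-state fragment.
  1 | 0 = 6 states
  1·0·(1 | 0) = 10 states

10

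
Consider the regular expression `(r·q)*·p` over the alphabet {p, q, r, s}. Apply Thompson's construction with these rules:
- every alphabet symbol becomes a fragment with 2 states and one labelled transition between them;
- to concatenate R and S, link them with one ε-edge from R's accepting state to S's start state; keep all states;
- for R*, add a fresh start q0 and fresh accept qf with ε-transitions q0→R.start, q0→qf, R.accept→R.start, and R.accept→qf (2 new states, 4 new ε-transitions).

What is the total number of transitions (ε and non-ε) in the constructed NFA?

By structural recursion:
Each of the 3 symbol leaves contributes 1 transition (1 symbol, 0 ε).
  r·q : 3 transitions (2 symbol, 1 ε)
  (r·q)* : 7 transitions (2 symbol, 5 ε)
  (r·q)*·p : 9 transitions (3 symbol, 6 ε)

9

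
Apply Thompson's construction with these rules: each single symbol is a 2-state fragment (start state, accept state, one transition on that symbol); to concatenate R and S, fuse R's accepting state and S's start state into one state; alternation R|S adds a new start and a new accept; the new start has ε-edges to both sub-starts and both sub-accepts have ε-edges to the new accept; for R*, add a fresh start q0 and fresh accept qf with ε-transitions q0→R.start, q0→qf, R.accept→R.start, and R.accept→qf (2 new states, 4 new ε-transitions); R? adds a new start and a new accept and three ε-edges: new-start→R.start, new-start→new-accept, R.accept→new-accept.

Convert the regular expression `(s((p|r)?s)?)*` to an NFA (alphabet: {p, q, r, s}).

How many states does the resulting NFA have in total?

14

Per subexpression:
Each of the 4 symbol leaves contributes a 2-state fragment.
  p|r : 6 states
  (p|r)? : 8 states
  (p|r)?s : 9 states
  ((p|r)?s)? : 11 states
  s((p|r)?s)? : 12 states
  (s((p|r)?s)?)* : 14 states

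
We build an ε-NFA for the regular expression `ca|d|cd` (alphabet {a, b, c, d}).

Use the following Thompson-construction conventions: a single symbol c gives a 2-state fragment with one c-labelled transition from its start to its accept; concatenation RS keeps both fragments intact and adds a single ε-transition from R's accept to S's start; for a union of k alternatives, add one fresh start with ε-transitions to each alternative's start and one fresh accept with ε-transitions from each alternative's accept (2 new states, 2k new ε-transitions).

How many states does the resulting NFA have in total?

12

Per subexpression:
Each of the 5 symbol leaves contributes a 2-state fragment.
  ca — 4 states
  cd — 4 states
  ca|d|cd — 12 states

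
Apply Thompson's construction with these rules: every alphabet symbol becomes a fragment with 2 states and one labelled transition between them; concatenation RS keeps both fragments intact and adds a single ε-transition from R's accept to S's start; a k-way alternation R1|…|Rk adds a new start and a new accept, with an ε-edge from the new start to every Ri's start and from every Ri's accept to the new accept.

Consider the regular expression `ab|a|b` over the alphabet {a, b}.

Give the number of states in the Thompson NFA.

10

Bottom-up over the parse tree:
Each of the 4 symbol leaves contributes a 2-state fragment.
  ab — 4 states
  ab|a|b — 10 states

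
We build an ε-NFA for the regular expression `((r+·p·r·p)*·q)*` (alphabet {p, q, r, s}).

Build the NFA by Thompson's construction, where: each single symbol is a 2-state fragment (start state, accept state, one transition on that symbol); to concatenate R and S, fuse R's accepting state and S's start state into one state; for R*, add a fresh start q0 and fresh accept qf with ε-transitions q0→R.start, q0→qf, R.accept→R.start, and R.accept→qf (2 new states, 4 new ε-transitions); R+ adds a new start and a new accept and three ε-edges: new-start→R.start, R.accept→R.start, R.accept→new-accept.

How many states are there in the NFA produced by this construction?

12

Per subexpression:
Each of the 5 symbol leaves contributes a 2-state fragment.
  r+ = 4 states
  r+·p·r·p = 7 states
  (r+·p·r·p)* = 9 states
  (r+·p·r·p)*·q = 10 states
  ((r+·p·r·p)*·q)* = 12 states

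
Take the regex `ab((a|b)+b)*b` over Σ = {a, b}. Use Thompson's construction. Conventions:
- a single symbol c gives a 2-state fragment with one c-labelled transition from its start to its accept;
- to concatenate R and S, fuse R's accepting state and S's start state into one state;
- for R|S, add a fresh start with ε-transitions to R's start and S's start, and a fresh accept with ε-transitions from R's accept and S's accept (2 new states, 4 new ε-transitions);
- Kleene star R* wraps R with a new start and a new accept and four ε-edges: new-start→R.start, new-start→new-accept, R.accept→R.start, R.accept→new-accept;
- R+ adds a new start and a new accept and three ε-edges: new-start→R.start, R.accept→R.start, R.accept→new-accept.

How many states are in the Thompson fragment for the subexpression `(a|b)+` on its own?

Fragment for `(a|b)+`:
Each of the 2 symbol leaves contributes a 2-state fragment.
  a|b — 6 states
  (a|b)+ — 8 states

8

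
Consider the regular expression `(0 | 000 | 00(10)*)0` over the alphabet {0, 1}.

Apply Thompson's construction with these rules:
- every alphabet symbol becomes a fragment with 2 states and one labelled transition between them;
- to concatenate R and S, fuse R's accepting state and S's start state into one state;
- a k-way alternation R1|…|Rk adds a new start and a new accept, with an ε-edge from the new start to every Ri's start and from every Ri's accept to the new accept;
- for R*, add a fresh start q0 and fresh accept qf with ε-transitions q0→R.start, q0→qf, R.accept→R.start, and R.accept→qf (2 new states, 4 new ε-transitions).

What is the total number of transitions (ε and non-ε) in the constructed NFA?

Bottom-up over the parse tree:
Each of the 9 symbol leaves contributes 1 transition (1 symbol, 0 ε).
  000 : 3 transitions (3 symbol, 0 ε)
  10 : 2 transitions (2 symbol, 0 ε)
  (10)* : 6 transitions (2 symbol, 4 ε)
  00(10)* : 8 transitions (4 symbol, 4 ε)
  0 | 000 | 00(10)* : 18 transitions (8 symbol, 10 ε)
  (0 | 000 | 00(10)*)0 : 19 transitions (9 symbol, 10 ε)

19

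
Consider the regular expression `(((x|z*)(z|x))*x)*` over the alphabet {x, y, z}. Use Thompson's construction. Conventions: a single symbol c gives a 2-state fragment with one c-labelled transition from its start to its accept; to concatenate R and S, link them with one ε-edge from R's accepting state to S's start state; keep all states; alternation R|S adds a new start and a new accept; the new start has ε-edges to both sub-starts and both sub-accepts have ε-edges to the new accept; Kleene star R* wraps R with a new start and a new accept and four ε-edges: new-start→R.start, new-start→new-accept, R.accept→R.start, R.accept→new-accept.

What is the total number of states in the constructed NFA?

20

Per subexpression:
Each of the 5 symbol leaves contributes a 2-state fragment.
  z* → 4 states
  x|z* → 8 states
  z|x → 6 states
  (x|z*)(z|x) → 14 states
  ((x|z*)(z|x))* → 16 states
  ((x|z*)(z|x))*x → 18 states
  (((x|z*)(z|x))*x)* → 20 states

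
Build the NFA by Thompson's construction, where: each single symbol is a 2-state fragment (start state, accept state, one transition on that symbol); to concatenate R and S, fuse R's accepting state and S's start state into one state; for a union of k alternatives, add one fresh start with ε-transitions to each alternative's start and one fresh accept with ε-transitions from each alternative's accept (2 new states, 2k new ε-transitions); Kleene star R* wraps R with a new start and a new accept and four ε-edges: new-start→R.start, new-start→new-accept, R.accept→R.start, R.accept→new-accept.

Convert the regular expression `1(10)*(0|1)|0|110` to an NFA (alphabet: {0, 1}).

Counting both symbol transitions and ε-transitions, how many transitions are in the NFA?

23

Building bottom-up:
Each of the 9 symbol leaves contributes 1 transition (1 symbol, 0 ε).
  10 → 2 transitions (2 symbol, 0 ε)
  (10)* → 6 transitions (2 symbol, 4 ε)
  0|1 → 6 transitions (2 symbol, 4 ε)
  1(10)*(0|1) → 13 transitions (5 symbol, 8 ε)
  110 → 3 transitions (3 symbol, 0 ε)
  1(10)*(0|1)|0|110 → 23 transitions (9 symbol, 14 ε)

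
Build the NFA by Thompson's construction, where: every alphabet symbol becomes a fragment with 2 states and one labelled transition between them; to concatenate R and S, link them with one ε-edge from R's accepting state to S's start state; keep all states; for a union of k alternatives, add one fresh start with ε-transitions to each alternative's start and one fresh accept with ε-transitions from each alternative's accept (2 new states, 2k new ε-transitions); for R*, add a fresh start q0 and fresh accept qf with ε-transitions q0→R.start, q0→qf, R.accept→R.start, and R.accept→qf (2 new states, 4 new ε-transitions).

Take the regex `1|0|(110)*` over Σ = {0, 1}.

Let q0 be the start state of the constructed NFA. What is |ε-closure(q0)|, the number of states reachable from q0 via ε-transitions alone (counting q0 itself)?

7

Compute the ε-closure size of each fragment's start state recursively; a symbol fragment's start has no outgoing ε-edge, so its closure is just itself (size 1).
  110 : same as the first factor's closure: C = 1
  (110)* : the star's fresh start ε-reaches both the body's start and the fresh accept: C = 2 + 1 = 3
  1|0|(110)* : C = 1 (new start) + (1 + 1 + 3) + 1 (new accept, since some branch ε-reaches its own accept) = 7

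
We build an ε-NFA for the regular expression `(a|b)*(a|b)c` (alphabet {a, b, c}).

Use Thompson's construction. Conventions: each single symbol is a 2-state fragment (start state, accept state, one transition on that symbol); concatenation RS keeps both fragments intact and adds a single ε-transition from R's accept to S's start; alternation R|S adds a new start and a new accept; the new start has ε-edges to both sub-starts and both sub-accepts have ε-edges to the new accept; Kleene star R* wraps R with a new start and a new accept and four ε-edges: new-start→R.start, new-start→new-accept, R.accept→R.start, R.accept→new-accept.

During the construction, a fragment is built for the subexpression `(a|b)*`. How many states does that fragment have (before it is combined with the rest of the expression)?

Fragment for `(a|b)*`:
Each of the 2 symbol leaves contributes a 2-state fragment.
  a|b — 6 states
  (a|b)* — 8 states

8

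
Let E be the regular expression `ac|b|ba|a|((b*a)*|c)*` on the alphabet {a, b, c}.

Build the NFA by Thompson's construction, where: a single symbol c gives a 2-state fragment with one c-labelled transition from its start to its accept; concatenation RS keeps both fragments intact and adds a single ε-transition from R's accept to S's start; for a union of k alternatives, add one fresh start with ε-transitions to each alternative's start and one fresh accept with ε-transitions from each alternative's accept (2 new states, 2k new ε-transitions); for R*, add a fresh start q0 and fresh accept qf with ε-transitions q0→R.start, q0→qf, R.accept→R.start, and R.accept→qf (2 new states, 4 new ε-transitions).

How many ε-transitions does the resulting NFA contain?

29

Per subexpression:
Each of the 9 symbol leaves contributes 0 ε-transitions.
  ac → 1 ε-transition
  ba → 1 ε-transition
  b* → 4 ε-transitions
  b*a → 5 ε-transitions
  (b*a)* → 9 ε-transitions
  (b*a)*|c → 13 ε-transitions
  ((b*a)*|c)* → 17 ε-transitions
  ac|b|ba|a|((b*a)*|c)* → 29 ε-transitions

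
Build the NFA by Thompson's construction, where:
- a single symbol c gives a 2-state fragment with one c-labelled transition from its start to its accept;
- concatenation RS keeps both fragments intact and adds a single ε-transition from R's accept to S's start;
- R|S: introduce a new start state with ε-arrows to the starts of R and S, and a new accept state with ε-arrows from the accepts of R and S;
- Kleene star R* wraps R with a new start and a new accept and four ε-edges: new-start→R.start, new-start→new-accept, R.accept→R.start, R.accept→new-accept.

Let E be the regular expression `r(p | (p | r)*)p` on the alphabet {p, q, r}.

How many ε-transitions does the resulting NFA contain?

Building bottom-up:
Each of the 5 symbol leaves contributes 0 ε-transitions.
  p | r → 4 ε-transitions
  (p | r)* → 8 ε-transitions
  p | (p | r)* → 12 ε-transitions
  r(p | (p | r)*)p → 14 ε-transitions

14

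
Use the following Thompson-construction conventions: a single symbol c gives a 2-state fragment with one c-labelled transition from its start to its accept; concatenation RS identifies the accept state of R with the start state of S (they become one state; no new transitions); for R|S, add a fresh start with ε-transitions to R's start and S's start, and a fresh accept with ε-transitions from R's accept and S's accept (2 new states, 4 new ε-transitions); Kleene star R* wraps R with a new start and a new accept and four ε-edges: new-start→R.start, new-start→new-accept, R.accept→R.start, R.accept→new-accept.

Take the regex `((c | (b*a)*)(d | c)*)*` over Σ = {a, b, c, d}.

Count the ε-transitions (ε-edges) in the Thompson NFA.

24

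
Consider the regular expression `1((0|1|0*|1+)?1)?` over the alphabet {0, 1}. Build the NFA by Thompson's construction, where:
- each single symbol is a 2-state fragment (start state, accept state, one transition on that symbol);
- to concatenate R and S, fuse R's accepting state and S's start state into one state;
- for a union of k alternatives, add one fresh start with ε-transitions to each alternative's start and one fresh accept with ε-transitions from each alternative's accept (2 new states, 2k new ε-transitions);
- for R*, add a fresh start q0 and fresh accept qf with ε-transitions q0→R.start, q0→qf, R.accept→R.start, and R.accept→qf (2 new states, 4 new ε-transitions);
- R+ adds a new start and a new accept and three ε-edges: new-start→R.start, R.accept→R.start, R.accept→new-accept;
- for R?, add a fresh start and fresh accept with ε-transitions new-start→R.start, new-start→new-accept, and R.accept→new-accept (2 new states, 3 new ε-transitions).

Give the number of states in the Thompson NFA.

20

Building bottom-up:
Each of the 6 symbol leaves contributes a 2-state fragment.
  0* → 4 states
  1+ → 4 states
  0|1|0*|1+ → 14 states
  (0|1|0*|1+)? → 16 states
  (0|1|0*|1+)?1 → 17 states
  ((0|1|0*|1+)?1)? → 19 states
  1((0|1|0*|1+)?1)? → 20 states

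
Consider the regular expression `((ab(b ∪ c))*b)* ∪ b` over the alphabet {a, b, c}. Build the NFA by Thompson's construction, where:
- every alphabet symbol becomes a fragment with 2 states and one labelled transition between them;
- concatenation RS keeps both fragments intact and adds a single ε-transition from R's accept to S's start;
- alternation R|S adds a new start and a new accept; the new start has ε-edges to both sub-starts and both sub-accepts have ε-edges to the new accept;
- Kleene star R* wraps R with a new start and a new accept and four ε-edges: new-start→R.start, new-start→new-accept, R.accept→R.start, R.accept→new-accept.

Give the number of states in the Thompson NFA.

20

Per subexpression:
Each of the 6 symbol leaves contributes a 2-state fragment.
  b ∪ c — 6 states
  ab(b ∪ c) — 10 states
  (ab(b ∪ c))* — 12 states
  (ab(b ∪ c))*b — 14 states
  ((ab(b ∪ c))*b)* — 16 states
  ((ab(b ∪ c))*b)* ∪ b — 20 states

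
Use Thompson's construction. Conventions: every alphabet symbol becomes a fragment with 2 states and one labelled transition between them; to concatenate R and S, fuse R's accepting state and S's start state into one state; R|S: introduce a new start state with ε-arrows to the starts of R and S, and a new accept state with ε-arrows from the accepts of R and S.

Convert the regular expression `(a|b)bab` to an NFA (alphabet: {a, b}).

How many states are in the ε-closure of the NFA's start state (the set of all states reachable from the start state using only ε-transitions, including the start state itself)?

Compute the ε-closure size of each fragment's start state recursively; a symbol fragment's start has no outgoing ε-edge, so its closure is just itself (size 1).
  a|b — |closure| = 1 + 1 + 1 = 3 (the new accept is not ε-reachable since no branch accepts ε)
  (a|b)bab — same as the first factor's closure: |closure| = 3

3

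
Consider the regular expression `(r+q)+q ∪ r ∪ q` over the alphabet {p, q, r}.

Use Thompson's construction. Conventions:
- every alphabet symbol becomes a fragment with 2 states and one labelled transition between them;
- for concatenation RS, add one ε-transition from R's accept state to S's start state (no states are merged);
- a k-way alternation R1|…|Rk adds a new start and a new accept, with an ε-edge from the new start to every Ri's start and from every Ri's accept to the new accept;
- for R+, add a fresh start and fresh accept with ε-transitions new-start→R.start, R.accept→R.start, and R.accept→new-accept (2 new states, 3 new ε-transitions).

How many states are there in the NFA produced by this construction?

16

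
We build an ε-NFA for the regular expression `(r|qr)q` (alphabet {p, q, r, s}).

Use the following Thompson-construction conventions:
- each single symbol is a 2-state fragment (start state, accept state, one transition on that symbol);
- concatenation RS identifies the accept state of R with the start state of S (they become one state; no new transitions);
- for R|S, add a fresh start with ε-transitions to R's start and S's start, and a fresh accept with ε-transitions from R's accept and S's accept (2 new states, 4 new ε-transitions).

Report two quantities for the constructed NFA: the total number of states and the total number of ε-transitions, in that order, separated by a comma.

Building bottom-up:
Each of the 4 symbol leaves contributes 2 states and 0 ε-transitions.
  qr : 3 states, 0 ε-transitions
  r|qr : 7 states, 4 ε-transitions
  (r|qr)q : 8 states, 4 ε-transitions

8, 4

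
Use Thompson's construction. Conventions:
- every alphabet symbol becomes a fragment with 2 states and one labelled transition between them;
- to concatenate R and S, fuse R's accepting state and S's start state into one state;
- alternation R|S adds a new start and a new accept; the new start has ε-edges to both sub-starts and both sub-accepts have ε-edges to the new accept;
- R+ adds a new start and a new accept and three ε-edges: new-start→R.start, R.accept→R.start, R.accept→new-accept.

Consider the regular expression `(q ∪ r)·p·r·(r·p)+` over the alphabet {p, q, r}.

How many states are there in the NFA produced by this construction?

12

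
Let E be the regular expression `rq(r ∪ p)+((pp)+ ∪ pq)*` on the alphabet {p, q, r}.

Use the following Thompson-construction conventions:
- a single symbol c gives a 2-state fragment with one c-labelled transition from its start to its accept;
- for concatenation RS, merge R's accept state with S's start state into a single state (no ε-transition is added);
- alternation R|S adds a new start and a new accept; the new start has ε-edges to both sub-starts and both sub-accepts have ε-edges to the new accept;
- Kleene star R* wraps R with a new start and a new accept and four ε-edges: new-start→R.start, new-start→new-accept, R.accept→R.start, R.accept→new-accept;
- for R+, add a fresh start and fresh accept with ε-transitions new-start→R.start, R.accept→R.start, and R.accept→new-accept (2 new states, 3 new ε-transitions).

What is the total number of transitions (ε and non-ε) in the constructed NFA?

By structural recursion:
Each of the 8 symbol leaves contributes 1 transition (1 symbol, 0 ε).
  r ∪ p — 6 transitions (2 symbol, 4 ε)
  (r ∪ p)+ — 9 transitions (2 symbol, 7 ε)
  pp — 2 transitions (2 symbol, 0 ε)
  (pp)+ — 5 transitions (2 symbol, 3 ε)
  pq — 2 transitions (2 symbol, 0 ε)
  (pp)+ ∪ pq — 11 transitions (4 symbol, 7 ε)
  ((pp)+ ∪ pq)* — 15 transitions (4 symbol, 11 ε)
  rq(r ∪ p)+((pp)+ ∪ pq)* — 26 transitions (8 symbol, 18 ε)

26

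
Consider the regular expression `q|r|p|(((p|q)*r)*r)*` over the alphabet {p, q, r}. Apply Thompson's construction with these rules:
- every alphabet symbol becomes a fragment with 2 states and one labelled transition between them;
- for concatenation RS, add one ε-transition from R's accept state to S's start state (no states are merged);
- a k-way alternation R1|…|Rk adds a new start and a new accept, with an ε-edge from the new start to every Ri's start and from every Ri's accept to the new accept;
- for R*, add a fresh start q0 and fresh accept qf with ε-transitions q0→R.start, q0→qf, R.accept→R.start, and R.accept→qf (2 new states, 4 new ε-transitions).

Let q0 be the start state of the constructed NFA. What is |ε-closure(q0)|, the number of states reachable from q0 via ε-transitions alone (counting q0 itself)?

Compute the ε-closure size of each fragment's start state recursively; a symbol fragment's start has no outgoing ε-edge, so its closure is just itself (size 1).
  p|q → C = 1 + 1 + 1 = 3 (the new accept is not ε-reachable since no branch accepts ε)
  (p|q)* → the star's fresh start ε-reaches both the body's start and the fresh accept: C = 2 + 3 = 5
  (p|q)*r → the left operand accepts ε, so the closure extends into the next operand (via the concat ε-link); C = 5 + 1 = 6
  ((p|q)*r)* → new start has ε-edges to the inner start and to the new accept, so C = 2 + 6 = 8
  ((p|q)*r)*r → the left operand accepts ε, so the closure extends into the next operand (via the concat ε-link); C = 8 + 1 = 9
  (((p|q)*r)*r)* → C = 1 (new start) + 9 (body) + 1 (new accept) = 11
  q|r|p|(((p|q)*r)*r)* → new start ε-reaches every alternative's start; at least one alternative accepts ε, so the union's new accept is reached too: C = 1 + 1 + 1 + 1 + 11 + 1 = 16

16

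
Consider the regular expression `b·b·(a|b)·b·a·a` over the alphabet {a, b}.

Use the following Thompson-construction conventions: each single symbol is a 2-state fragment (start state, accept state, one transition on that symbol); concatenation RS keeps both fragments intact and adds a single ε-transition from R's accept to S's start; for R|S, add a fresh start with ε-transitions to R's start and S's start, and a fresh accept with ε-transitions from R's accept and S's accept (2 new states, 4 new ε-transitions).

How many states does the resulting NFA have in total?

16

By structural recursion:
Each of the 7 symbol leaves contributes a 2-state fragment.
  a|b = 6 states
  b·b·(a|b)·b·a·a = 16 states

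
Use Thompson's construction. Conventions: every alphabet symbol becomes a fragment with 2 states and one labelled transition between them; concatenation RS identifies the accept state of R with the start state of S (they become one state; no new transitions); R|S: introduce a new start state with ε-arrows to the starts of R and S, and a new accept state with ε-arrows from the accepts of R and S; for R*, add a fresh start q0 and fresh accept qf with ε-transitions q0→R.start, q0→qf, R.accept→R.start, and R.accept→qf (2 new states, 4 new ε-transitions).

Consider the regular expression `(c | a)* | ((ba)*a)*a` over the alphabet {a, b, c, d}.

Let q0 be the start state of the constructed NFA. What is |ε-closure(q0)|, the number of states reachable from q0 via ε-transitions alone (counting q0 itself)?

12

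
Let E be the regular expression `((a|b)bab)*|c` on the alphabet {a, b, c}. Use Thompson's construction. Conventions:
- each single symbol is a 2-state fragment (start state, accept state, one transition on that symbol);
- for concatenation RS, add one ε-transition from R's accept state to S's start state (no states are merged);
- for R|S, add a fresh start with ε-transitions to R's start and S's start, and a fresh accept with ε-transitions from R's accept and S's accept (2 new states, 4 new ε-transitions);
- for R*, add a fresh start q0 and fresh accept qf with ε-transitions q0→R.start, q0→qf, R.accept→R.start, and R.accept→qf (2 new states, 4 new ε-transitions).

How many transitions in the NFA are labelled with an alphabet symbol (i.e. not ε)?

Per subexpression:
Each of the 6 symbol leaves contributes exactly 1 symbol transition.
  a|b → 2 symbol transitions
  (a|b)bab → 5 symbol transitions
  ((a|b)bab)* → 5 symbol transitions
  ((a|b)bab)*|c → 6 symbol transitions

6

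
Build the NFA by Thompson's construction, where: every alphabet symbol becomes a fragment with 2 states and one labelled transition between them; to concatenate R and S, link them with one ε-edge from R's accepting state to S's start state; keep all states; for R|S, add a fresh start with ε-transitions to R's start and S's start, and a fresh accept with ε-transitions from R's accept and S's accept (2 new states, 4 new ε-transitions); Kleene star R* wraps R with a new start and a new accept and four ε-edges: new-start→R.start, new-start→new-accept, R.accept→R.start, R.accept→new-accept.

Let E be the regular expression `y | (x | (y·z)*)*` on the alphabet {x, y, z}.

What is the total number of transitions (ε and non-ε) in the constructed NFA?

21

Recursing over subexpressions:
Each of the 4 symbol leaves contributes 1 transition (1 symbol, 0 ε).
  y·z : 3 transitions (2 symbol, 1 ε)
  (y·z)* : 7 transitions (2 symbol, 5 ε)
  x | (y·z)* : 12 transitions (3 symbol, 9 ε)
  (x | (y·z)*)* : 16 transitions (3 symbol, 13 ε)
  y | (x | (y·z)*)* : 21 transitions (4 symbol, 17 ε)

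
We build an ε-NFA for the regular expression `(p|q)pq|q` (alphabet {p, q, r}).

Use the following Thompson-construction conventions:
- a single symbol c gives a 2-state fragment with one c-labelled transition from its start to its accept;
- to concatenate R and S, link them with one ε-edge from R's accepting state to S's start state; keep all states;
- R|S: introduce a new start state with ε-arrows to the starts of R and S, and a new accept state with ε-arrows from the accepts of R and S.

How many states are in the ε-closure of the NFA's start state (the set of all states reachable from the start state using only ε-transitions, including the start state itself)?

5

Compute the ε-closure size of each fragment's start state recursively; a symbol fragment's start has no outgoing ε-edge, so its closure is just itself (size 1).
  p|q — new start ε-reaches every alternative's start; none of them accept ε, so the new accept is not reached: |ε-closure| = 1 + 1 + 1 = 3
  (p|q)pq — |ε-closure| equals the left operand's closure size = 3 (its accept is not ε-reachable, so the closure stops there)
  (p|q)pq|q — new start ε-reaches every alternative's start; none of them accept ε, so the new accept is not reached: |ε-closure| = 1 + 3 + 1 = 5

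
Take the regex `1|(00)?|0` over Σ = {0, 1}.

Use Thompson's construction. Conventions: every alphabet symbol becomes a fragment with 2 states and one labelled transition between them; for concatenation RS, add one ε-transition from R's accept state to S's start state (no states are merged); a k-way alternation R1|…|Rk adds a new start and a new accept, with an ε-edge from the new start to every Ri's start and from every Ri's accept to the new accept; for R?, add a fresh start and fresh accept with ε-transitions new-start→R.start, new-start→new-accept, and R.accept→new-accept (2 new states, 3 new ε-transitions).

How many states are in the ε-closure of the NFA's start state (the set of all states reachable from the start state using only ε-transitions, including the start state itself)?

7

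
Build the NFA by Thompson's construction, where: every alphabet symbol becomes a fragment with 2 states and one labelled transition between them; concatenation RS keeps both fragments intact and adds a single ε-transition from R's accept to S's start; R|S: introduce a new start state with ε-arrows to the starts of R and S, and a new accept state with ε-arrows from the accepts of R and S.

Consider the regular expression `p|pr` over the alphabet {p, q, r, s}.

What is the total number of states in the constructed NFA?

By structural recursion:
Each of the 3 symbol leaves contributes a 2-state fragment.
  pr → 4 states
  p|pr → 8 states

8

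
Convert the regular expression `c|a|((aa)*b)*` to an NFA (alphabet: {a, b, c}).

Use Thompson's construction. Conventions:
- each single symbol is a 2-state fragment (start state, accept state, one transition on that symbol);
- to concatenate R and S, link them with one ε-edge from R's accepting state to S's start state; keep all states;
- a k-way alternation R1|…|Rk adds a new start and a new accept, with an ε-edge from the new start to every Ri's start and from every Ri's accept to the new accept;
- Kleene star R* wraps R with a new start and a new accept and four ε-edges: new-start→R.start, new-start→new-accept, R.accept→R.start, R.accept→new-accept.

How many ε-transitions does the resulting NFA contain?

Per subexpression:
Each of the 5 symbol leaves contributes 0 ε-transitions.
  aa : 1 ε-transition
  (aa)* : 5 ε-transitions
  (aa)*b : 6 ε-transitions
  ((aa)*b)* : 10 ε-transitions
  c|a|((aa)*b)* : 16 ε-transitions

16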